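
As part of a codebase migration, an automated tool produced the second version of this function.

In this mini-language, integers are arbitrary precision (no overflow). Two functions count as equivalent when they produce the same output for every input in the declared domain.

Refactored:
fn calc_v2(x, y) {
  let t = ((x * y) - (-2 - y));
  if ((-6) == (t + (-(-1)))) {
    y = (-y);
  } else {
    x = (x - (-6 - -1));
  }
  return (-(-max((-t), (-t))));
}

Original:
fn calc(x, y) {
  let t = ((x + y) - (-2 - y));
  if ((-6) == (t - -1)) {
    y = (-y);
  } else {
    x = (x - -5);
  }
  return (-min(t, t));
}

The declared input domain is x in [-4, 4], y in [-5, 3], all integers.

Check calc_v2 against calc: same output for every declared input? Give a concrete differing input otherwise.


Take x=-4, y=-5.
calc: t becomes -12; next ((-6) == (t - -1)) evaluates to false; next x becomes 1; next final value 12
calc_v2: t becomes 17; next ((-6) == (t + (-(-1)))) evaluates to false; next x becomes 1; next final value -17
12 != -17, so the rewrite changes behavior.
verdict: not equivalent; witness: x=-4, y=-5


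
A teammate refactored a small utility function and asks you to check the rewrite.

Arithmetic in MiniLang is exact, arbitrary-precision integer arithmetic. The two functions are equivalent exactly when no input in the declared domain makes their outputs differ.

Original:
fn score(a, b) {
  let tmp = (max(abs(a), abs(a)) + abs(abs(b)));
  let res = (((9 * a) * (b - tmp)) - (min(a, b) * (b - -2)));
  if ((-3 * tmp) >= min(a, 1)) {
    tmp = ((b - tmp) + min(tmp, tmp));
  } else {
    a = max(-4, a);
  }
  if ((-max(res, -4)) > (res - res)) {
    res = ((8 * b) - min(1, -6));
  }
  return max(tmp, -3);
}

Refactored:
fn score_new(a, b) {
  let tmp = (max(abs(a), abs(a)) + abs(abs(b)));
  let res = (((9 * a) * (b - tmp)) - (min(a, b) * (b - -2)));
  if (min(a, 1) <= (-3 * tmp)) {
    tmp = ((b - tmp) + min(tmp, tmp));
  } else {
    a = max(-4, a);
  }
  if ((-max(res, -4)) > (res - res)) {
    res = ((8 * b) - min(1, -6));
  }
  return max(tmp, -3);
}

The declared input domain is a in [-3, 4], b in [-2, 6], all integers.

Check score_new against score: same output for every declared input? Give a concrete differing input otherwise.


The two are interchangeable: comparison usage differs, and every declared input agrees.
Tracing a=1, b=0: score: tmp becomes 1; next res becomes -9; next ((-3 * tmp) >= min(a, 1)) evaluates to false; next a becomes 1; next ((-max(res, -4)) > (res - res)) evaluates to true; next res becomes 6; next final value 1 | score_new: tmp becomes 1; next res becomes -9; next (min(a, 1) <= (-3 * tmp)) evaluates to false; next a becomes 1; next ((-max(res, -4)) > (res - res)) evaluates to true; next res becomes 6; next final value 1 — matching result 1.
Sweeping the whole domain (72 inputs) finds no disagreement.
verdict: equivalent


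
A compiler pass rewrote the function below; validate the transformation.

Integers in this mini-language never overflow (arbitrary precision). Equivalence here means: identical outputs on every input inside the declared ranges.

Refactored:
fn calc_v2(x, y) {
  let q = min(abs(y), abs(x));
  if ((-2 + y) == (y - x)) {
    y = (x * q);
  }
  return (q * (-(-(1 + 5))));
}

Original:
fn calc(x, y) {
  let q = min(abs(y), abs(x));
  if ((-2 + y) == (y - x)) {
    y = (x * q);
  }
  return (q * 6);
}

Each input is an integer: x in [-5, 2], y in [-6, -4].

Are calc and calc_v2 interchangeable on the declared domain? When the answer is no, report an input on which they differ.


Although arithmetic usage differs; and constant usage differs, 24/24 inputs agree.
verdict: equivalent


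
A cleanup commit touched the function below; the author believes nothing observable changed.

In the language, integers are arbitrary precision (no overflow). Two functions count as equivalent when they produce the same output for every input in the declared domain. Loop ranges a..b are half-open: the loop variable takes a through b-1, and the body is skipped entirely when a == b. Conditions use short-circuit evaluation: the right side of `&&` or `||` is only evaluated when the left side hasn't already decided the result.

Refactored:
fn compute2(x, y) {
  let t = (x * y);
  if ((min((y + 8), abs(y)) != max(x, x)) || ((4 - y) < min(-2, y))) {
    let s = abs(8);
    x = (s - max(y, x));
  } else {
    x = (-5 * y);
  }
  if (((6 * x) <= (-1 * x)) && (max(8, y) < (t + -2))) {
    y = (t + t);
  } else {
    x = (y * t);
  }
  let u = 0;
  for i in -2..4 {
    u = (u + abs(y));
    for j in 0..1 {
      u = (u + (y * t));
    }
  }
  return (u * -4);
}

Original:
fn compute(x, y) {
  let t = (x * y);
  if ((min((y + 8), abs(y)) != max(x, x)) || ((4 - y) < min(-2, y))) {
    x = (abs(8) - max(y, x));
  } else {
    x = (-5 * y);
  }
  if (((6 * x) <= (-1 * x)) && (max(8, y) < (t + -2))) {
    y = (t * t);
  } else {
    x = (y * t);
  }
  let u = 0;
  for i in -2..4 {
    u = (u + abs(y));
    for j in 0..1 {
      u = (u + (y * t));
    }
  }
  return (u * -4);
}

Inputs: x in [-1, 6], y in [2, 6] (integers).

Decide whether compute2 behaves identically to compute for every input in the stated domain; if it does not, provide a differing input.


Evaluate both at x=4, y=4.
compute: t = 16; ((min((y + 8), abs(y)) != max(x, x)) || ((4 - y) < min(-2, y))) -> false; x = -20; (((6 * x) <= (-1 * x)) && (max(8, y) < (t + -2))) -> true; y = 256; u = 0; [i=-2]; u = 256; [j=0]; u = 4352; [i=-1]; u = 4608; [j=0]; u = 8704; [i=0]; u = 8960; [j=0]; u = 13056; [i=1]; u = 13312; [j=0]; u = 17408; [i=2]; u = 17664; [j=0]; u = 21760; [i=3]; u = 22016; [j=0]; u = 26112; return -104448
compute2: t = 16; ((min((y + 8), abs(y)) != max(x, x)) || ((4 - y) < min(-2, y))) -> false; x = -20; (((6 * x) <= (-1 * x)) && (max(8, y) < (t + -2))) -> true; y = 32; u = 0; [i=-2]; u = 32; [j=0]; u = 544; [i=-1]; u = 576; [j=0]; u = 1088; [i=0]; u = 1120; [j=0]; u = 1632; [i=1]; u = 1664; [j=0]; u = 2176; [i=2]; u = 2208; [j=0]; u = 2720; [i=3]; u = 2752; [j=0]; u = 3264; return -13056
-104448 != -13056, so the rewrite changes behavior.
verdict: not equivalent; witness: x=4, y=4


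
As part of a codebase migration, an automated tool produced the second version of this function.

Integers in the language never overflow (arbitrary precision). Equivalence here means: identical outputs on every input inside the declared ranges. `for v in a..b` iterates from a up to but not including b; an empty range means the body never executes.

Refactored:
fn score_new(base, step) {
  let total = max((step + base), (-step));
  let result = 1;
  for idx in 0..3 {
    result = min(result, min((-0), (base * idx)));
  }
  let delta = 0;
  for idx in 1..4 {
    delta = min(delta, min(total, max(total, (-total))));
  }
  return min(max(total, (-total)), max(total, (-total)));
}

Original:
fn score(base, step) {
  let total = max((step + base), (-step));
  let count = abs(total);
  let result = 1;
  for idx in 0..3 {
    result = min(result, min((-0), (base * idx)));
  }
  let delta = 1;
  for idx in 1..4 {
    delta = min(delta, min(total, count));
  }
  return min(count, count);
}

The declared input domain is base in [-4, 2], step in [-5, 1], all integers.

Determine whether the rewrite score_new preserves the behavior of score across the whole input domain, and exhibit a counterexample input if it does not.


Although `1` became `0`, no input in the stated domain can expose it.
One worked example (base=-1, step=-2) — score: total becomes 2; next count becomes 2; next result becomes 1; next at idx=0:; next result becomes 0; next at idx=1:; next result becomes -1; next at idx=2:; next result becomes -2; next delta becomes 1; next at idx=1:; next delta becomes 1; next at idx=2:; next delta becomes 1; next at idx=3:; next delta becomes 1; next final value 2; score_new: total becomes 2; next result becomes 1; next at idx=0:; next result becomes 0; next at idx=1:; next result becomes -1; next at idx=2:; next result becomes -2; next delta becomes 0; next at idx=1:; next delta becomes 0; next at idx=2:; next delta becomes 0; next at idx=3:; next delta becomes 0; next final value 2; agreement on 2.
Across all 49 domain points the two functions coincide.
verdict: equivalent


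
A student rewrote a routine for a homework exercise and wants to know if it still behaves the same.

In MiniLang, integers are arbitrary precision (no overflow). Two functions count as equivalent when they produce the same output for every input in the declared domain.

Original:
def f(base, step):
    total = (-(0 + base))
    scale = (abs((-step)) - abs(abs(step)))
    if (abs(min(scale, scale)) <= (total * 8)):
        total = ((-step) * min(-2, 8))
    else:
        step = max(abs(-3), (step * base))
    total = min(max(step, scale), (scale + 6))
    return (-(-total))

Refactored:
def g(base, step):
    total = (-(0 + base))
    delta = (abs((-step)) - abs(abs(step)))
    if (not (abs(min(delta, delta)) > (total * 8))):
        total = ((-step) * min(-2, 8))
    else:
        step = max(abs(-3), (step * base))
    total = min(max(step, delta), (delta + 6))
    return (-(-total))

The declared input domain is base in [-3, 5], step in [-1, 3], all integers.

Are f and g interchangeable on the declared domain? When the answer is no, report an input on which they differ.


Equivalent — the differences include boolean connective usage differs; comparison usage differs; local variable names differ, yet no declared input distinguishes the two.
Tracing base=5, step=-1: f: total = -5; scale = 0; (abs(min(scale, scale)) <= (total * 8)) -> false; step = 3; total = 3; return 3 | g: total = -5; delta = 0; (not (abs(min(delta, delta)) > (total * 8))) -> false; step = 3; total = 3; return 3 — matching result 3.
An exhaustive pass over the 45 declared inputs shows identical outputs.
verdict: equivalent


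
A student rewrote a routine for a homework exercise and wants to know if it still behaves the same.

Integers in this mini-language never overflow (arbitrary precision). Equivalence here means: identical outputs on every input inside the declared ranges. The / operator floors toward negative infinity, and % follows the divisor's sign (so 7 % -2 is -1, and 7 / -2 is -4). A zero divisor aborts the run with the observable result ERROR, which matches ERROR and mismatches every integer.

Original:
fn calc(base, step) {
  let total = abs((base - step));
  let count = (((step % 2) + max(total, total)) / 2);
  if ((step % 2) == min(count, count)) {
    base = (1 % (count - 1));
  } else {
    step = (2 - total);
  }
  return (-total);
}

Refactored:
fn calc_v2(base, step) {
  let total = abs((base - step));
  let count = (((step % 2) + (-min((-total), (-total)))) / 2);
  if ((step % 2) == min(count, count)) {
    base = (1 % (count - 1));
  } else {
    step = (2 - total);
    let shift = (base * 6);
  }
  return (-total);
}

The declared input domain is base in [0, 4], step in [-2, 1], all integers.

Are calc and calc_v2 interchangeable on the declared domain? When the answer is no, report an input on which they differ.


Changes here: statement counts differ, local variable names differ, min/max/abs usage differs, arithmetic usage differs, constant usage differs; the full 20-point sweep finds no disagreement.
verdict: equivalent


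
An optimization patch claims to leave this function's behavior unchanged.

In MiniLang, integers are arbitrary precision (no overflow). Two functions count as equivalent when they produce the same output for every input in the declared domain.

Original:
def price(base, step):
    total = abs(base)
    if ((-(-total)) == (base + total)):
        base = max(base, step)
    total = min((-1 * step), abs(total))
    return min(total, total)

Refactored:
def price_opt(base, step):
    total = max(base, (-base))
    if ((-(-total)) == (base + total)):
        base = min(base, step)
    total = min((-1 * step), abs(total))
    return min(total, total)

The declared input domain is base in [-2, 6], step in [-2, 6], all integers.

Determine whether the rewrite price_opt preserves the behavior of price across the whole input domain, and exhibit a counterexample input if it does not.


Equivalent. The suspicious edit (`max(base, step)` became `min(base, step)`) never changes the result for any input inside the declared domain.
Sweeping the whole domain (81 inputs) finds no disagreement.
One worked example (base=-2, step=4) — price: total := 2 | ((-(-total)) == (base + total)): false | total := -4 | result -4; price_opt: total := 2 | ((-(-total)) == (base + total)): false | total := -4 | result -4; agreement on -4.
verdict: equivalent


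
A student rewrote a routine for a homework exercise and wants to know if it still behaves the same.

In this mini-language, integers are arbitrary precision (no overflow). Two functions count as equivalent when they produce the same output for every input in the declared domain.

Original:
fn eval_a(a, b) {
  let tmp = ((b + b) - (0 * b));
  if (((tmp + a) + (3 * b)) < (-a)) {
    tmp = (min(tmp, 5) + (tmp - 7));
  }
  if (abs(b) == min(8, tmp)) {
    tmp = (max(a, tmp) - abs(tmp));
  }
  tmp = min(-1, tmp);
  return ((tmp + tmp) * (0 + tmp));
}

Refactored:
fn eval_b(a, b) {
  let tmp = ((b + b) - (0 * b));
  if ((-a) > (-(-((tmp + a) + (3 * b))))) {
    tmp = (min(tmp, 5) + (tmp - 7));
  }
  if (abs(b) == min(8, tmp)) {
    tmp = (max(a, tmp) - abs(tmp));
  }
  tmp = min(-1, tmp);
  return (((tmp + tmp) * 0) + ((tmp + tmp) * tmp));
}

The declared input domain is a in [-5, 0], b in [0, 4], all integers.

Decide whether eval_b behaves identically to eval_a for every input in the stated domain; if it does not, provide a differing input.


Side by side, the visible changes include: arithmetic usage differs, comparison usage differs.
Tracing a=-1, b=2: eval_a: tmp = 4; (((tmp + a) + (3 * b)) < (-a)) -> false; (abs(b) == min(8, tmp)) -> false; tmp = -1; return 2 | eval_b: tmp = 4; ((-a) > (-(-((tmp + a) + (3 * b))))) -> false; (abs(b) == min(8, tmp)) -> false; tmp = -1; return 2 — matching result 2.
Across all 30 domain points the two functions coincide.
verdict: equivalent


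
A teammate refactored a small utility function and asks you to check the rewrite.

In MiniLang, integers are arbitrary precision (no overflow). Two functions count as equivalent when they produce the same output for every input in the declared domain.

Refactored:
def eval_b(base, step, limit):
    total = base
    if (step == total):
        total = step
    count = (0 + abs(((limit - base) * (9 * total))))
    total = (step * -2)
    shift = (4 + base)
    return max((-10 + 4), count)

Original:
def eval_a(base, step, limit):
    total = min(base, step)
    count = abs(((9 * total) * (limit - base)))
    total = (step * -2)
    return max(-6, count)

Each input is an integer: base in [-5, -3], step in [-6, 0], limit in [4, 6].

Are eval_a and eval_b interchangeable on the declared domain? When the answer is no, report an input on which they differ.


The rewrite breaks on base=-5, step=-6, limit=4, where the results are 486 and 405.
eval_a: total := -6 | count := 486 | total := 12 | result 486
eval_b: total := -5 | (step == total): false | count := 405 | total := 12 | shift := -1 | result 405
verdict: not equivalent; witness: base=-5, step=-6, limit=4


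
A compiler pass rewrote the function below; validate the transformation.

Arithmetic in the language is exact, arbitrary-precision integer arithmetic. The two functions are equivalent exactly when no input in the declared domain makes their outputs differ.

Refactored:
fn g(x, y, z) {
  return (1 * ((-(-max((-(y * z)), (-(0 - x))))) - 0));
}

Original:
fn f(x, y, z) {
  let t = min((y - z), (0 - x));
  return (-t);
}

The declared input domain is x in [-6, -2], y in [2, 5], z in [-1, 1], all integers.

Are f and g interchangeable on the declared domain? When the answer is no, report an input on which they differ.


x=-6, y=2, z=-1 yields -3 from f but 2 from g.
verdict: not equivalent; witness: x=-6, y=2, z=-1


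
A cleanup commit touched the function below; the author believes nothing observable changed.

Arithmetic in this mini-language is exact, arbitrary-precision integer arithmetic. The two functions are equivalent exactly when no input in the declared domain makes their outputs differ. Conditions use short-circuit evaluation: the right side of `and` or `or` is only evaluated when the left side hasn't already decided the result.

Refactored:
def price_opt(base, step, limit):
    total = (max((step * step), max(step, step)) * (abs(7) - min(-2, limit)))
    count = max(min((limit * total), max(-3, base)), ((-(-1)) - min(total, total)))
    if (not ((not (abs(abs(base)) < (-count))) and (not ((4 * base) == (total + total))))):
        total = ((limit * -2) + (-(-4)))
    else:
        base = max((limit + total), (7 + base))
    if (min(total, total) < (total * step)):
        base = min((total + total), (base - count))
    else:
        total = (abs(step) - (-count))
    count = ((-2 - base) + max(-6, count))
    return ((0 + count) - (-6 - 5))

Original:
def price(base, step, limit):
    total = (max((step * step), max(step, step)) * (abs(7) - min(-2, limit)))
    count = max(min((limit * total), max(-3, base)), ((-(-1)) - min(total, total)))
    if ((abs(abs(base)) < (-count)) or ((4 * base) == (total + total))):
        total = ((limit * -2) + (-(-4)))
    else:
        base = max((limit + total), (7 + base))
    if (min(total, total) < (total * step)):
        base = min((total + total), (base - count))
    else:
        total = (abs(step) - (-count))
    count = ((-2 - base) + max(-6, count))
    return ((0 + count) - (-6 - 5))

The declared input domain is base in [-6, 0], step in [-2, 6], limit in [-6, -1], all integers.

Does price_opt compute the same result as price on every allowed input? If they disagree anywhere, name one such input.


Comparing the listings, the differences include: boolean connective usage differs.
Spot check at base=-6, step=5, limit=-2 — price: total = 225; count = -224; ((abs(abs(base)) < (-count)) or ((4 * base) == (total + total))) -> true; total = 8; (min(total, total) < (total * step)) -> true; base = 16; count = -24; return -13. price_opt: total = 225; count = -224; (not ((not (abs(abs(base)) < (-count))) and (not ((4 * base) == (total + total))))) -> true; total = 8; (min(total, total) < (total * step)) -> true; base = 16; count = -24; return -13. Both give -13.
Sweeping the whole domain (378 inputs) finds no disagreement.
verdict: equivalent


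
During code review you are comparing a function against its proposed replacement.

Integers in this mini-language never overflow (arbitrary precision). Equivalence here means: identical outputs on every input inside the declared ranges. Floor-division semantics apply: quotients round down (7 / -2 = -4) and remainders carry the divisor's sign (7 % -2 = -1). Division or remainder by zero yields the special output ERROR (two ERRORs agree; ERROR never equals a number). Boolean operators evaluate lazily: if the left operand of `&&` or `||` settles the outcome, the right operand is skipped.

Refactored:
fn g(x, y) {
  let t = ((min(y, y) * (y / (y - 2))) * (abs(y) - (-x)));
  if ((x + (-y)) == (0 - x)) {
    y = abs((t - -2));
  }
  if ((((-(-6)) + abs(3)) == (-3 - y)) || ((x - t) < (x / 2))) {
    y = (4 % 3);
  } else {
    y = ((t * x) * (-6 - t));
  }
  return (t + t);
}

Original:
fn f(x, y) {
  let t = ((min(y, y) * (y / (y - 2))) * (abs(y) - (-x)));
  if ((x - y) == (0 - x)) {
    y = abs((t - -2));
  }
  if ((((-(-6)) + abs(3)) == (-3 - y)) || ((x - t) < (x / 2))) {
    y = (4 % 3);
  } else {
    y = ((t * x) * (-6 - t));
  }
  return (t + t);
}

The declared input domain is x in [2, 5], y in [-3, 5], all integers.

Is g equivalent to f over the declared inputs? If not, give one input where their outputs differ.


Reading the diff, among the changes: arithmetic usage differs.
Spot check at x=3, y=3 — f: t=54, then ((x - y) == (0 - x)) is false, then ((((-(-6)) + abs(3)) == (-3 - y)) || ((x - t) < (x / 2))) is true, then y=1, then returns 108. g: t=54, then ((x + (-y)) == (0 - x)) is false, then ((((-(-6)) + abs(3)) == (-3 - y)) || ((x - t) < (x / 2))) is true, then y=1, then returns 108. Both give 108.
Every one of the 36 inputs gives matching results.
verdict: equivalent


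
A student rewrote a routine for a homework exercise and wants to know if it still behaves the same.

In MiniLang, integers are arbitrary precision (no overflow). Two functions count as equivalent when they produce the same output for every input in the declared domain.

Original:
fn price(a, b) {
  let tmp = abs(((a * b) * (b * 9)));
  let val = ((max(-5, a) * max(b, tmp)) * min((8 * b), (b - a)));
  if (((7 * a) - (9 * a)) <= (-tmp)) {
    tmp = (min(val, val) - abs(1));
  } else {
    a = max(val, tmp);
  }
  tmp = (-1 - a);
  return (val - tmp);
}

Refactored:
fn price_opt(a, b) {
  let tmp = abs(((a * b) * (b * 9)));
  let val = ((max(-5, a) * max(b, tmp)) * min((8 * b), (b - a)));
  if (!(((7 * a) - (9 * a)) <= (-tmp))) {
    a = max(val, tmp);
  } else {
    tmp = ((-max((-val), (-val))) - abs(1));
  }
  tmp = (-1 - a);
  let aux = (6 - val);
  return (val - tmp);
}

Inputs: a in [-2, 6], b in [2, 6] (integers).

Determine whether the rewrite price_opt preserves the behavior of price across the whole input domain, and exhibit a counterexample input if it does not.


Equivalent — the differences include min/max/abs usage differs, plus constant usage differs, plus local variable names differ, plus statement counts differ, plus boolean connective usage differs, plus arithmetic usage differs, yet no declared input distinguishes the two.
As a probe, take a=0, b=2: price runs tmp becomes 0; next val becomes 0; next (((7 * a) - (9 * a)) <= (-tmp)) evaluates to true; next tmp becomes -1; next tmp becomes -1; next final value 1; price_opt runs tmp becomes 0; next val becomes 0; next (!(((7 * a) - (9 * a)) <= (-tmp))) evaluates to false; next tmp becomes -1; next tmp becomes -1; next aux becomes 6; next final value 1; both end at 1.
An exhaustive pass over the 45 declared inputs shows identical outputs.
verdict: equivalent


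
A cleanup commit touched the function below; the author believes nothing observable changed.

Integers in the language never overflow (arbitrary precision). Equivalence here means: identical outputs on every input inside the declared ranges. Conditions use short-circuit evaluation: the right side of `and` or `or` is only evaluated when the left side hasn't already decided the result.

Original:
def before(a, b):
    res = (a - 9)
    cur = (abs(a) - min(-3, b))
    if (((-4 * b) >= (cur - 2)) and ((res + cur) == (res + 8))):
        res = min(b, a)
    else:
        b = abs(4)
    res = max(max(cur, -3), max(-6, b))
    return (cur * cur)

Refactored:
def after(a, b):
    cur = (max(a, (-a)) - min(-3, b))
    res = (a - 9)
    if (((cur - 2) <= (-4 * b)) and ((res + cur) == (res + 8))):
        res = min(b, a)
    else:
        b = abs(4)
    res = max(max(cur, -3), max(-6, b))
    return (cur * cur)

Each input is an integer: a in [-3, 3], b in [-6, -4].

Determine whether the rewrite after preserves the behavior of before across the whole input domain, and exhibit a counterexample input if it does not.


This is a faithful refactor — comparison usage differs; also min/max/abs usage differs, but the computed results match everywhere.
As a probe, take a=1, b=-6: before runs res = -8; cur = 7; (((-4 * b) >= (cur - 2)) and ((res + cur) == (res + 8))) -> false; b = 4; res = 7; return 49; after runs cur = 7; res = -8; (((cur - 2) <= (-4 * b)) and ((res + cur) == (res + 8))) -> false; b = 4; res = 7; return 49; both end at 49.
Every one of the 21 inputs gives matching results.
verdict: equivalent


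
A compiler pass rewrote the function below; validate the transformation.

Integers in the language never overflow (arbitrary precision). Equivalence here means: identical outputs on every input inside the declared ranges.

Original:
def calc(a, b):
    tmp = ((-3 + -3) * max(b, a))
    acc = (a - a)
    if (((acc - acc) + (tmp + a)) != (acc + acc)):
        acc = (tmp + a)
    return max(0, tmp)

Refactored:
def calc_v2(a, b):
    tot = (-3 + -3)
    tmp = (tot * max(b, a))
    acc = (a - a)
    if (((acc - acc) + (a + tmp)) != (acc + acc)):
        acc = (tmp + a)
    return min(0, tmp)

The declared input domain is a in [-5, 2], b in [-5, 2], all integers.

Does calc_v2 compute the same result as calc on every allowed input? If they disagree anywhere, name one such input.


Input a=-5, b=-5: 30 from calc versus 0 from calc_v2.
verdict: not equivalent; witness: a=-5, b=-5


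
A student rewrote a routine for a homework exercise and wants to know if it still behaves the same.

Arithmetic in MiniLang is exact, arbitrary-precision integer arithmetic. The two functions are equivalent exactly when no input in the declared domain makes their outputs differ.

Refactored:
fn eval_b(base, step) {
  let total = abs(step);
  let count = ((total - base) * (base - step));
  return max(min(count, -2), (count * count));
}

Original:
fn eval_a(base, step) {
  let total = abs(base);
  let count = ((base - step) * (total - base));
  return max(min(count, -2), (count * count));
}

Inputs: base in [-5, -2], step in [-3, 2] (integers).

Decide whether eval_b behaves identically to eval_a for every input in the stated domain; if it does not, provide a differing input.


The rewrite breaks on base=-5, step=-3, where the results are 400 and 256.
eval_a: total=5, then count=-20, then returns 400
eval_b: total=3, then count=-16, then returns 256
verdict: not equivalent; witness: base=-5, step=-3


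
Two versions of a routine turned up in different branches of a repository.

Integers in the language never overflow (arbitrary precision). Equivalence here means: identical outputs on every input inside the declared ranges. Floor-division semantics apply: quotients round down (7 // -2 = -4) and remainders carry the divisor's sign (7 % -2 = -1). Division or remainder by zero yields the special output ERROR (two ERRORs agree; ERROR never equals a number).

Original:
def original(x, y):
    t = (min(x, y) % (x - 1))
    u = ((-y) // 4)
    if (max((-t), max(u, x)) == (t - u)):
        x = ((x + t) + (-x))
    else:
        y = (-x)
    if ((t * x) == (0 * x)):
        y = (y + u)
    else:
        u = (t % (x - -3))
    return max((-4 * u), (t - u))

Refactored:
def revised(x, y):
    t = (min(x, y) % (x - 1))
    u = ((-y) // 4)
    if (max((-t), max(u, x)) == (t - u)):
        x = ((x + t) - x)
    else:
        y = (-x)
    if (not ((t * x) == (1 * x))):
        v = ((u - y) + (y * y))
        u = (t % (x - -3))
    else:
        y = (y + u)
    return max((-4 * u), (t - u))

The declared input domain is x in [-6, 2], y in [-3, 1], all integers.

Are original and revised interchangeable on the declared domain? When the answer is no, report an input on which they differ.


Run the pair on x=2, y=1.
original: t = 0; u = -1; (max((-t), max(u, x)) == (t - u)) -> false; y = -2; ((t * x) == (0 * x)) -> true; y = -3; return 4
revised: t = 0; u = -1; (max((-t), max(u, x)) == (t - u)) -> false; y = -2; (not ((t * x) == (1 * x))) -> true; v = 5; u = 0; return 0
4 and 0 differ, so these are not the same function on this domain.
verdict: not equivalent; witness: x=2, y=1


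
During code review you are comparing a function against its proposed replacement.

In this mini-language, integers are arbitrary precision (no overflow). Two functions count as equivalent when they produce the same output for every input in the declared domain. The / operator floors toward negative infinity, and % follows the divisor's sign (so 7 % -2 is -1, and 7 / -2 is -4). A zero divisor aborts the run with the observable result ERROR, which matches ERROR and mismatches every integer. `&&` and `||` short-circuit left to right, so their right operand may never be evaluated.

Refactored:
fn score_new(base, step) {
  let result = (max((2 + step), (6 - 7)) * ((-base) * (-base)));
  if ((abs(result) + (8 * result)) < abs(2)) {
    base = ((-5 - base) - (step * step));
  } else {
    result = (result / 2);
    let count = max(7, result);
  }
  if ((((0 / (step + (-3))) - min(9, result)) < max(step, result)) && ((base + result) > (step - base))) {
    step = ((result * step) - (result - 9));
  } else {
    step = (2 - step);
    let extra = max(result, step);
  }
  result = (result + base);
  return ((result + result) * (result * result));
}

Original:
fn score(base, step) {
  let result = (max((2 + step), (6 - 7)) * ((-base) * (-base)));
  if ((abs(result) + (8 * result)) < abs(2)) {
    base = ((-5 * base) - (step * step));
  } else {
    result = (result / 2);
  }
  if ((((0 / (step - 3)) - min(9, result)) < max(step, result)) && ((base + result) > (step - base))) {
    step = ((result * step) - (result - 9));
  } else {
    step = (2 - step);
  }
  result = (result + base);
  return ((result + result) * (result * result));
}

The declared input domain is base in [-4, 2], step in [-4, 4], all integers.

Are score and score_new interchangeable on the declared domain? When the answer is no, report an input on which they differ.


Consider the input base=-4, step=-4.
score: result = -16; ((abs(result) + (8 * result)) < abs(2)) -> true; base = 4; ((((0 / (step - 3)) - min(9, result)) < max(step, result)) && ((base + result) > (step - base))) -> false; step = 6; result = -12; return -3456
score_new: result = -16; ((abs(result) + (8 * result)) < abs(2)) -> true; base = -17; ((((0 / (step + (-3))) - min(9, result)) < max(step, result)) && ((base + result) > (step - base))) -> false; step = 6; extra = 6; result = -33; return -71874
-3456 != -71874, so the rewrite changes behavior.
verdict: not equivalent; witness: base=-4, step=-4


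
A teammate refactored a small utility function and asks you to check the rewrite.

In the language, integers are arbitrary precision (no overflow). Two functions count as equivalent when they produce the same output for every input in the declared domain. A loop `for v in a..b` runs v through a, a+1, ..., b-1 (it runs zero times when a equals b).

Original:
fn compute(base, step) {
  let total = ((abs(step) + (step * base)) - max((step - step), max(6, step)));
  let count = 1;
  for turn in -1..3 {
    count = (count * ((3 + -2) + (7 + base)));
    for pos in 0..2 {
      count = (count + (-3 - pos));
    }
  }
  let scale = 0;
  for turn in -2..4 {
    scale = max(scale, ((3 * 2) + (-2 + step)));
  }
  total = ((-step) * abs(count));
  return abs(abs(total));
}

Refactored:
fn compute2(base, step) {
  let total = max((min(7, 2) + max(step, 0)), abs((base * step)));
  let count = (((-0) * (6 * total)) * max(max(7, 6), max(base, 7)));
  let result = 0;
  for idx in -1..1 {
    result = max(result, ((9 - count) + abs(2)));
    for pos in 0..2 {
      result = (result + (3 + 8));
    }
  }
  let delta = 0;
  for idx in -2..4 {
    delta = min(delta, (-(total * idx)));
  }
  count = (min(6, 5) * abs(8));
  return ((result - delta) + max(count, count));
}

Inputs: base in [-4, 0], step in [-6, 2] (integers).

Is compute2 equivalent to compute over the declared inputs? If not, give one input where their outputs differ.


Not equivalent: base=-4, step=-6 separates them (2034 vs 167).
compute: total = 24; count = 1; [turn=-1]; count = 4; [pos=0]; count = 1; [pos=1]; count = -3; [turn=0]; count = -12; [pos=0]; count = -15; [pos=1]; count = -19; [turn=1]; count = -76; [pos=0]; count = -79; [pos=1]; count = -83; [turn=2]; count = -332; [pos=0]; count = -335; [pos=1]; count = -339; scale = 0; [turn=-2]; scale = 0; [turn=-1]; scale = 0; [turn=0]; scale = 0; [turn=1]; scale = 0; [turn=2]; scale = 0; [turn=3]; scale = 0; total = 2034; return 2034
compute2: total = 24; count = 0; result = 0; [idx=-1]; result = 11; [pos=0]; result = 22; [pos=1]; result = 33; [idx=0]; result = 33; [pos=0]; result = 44; [pos=1]; result = 55; delta = 0; [idx=-2]; delta = 0; [idx=-1]; delta = 0; [idx=0]; delta = 0; [idx=1]; delta = -24; [idx=2]; delta = -48; [idx=3]; delta = -72; count = 40; return 167
verdict: not equivalent; witness: base=-4, step=-6


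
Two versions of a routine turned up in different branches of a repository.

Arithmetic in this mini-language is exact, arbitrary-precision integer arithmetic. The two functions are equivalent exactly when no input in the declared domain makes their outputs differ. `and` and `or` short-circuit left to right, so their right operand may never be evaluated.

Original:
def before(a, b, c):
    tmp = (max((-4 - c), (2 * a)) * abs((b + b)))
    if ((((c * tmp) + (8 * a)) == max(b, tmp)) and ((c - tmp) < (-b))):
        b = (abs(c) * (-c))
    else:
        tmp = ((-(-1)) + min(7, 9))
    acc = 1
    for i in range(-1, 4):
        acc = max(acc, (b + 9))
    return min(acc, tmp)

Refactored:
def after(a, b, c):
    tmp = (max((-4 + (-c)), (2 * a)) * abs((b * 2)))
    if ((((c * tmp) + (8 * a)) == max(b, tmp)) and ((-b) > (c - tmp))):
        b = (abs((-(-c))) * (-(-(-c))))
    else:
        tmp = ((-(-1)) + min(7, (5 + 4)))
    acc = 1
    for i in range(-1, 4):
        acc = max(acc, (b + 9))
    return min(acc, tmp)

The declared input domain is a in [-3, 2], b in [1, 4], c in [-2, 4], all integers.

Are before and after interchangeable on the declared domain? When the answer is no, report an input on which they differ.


Reading the diff, among the changes: comparison usage differs, and arithmetic usage differs, and constant usage differs.
Tracing a=-2, b=3, c=2: before: tmp = -24; ((((c * tmp) + (8 * a)) == max(b, tmp)) and ((c - tmp) < (-b))) -> false; tmp = 8; acc = 1; [i=-1]; acc = 12; [i=0]; acc = 12; [i=1]; acc = 12; [i=2]; acc = 12; [i=3]; acc = 12; return 8 | after: tmp = -24; ((((c * tmp) + (8 * a)) == max(b, tmp)) and ((-b) > (c - tmp))) -> false; tmp = 8; acc = 1; [i=-1]; acc = 12; [i=0]; acc = 12; [i=1]; acc = 12; [i=2]; acc = 12; [i=3]; acc = 12; return 8 — matching result 8.
Checked all 168 inputs in the declared domain: the outputs agree on every one.
verdict: equivalent


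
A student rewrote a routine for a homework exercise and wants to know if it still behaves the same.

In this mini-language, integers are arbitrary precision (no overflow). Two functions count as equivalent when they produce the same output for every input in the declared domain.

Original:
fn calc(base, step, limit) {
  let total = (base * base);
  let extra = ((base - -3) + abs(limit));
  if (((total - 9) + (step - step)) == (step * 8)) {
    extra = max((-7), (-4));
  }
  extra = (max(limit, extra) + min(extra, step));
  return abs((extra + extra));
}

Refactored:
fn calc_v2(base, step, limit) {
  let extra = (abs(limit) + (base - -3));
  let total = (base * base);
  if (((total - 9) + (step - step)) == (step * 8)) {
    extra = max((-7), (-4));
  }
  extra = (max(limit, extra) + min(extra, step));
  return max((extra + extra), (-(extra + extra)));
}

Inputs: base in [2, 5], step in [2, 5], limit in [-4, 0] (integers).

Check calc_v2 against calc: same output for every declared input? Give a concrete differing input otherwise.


Comparing the listings, the differences include: min/max/abs usage differs, arithmetic usage differs.
Tracing base=3, step=5, limit=-2: calc: total = 9; extra = 8; (((total - 9) + (step - step)) == (step * 8)) -> false; extra = 13; return 26 | calc_v2: extra = 8; total = 9; (((total - 9) + (step - step)) == (step * 8)) -> false; extra = 13; return 26 — matching result 26.
Sweeping the whole domain (80 inputs) finds no disagreement.
verdict: equivalent


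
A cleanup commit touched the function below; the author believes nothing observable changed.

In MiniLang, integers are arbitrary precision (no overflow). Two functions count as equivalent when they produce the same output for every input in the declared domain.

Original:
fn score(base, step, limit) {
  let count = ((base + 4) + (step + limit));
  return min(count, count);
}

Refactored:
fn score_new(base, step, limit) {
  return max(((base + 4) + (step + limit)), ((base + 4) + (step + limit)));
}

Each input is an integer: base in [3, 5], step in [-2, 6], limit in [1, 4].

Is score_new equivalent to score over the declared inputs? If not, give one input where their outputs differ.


Whatever the rewrite altered, no input in the stated domain can expose a difference.
Spot check at base=4, step=6, limit=2 — score: count = 16; return 16. score_new: return 16. Both give 16.
An exhaustive pass over the 108 declared inputs shows identical outputs.
verdict: equivalent


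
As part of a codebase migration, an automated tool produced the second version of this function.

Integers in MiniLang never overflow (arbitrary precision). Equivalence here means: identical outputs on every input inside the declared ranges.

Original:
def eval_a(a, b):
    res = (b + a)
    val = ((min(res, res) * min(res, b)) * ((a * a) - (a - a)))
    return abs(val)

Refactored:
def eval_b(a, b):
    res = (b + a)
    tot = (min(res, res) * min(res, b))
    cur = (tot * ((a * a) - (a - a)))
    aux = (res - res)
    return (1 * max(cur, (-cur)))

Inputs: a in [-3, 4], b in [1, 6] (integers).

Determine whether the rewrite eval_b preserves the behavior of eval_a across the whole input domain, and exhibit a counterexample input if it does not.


Changes here: min/max/abs usage differs; and arithmetic usage differs; and constant usage differs; and statement counts differ; and local variable names differ; the full 48-point sweep finds no disagreement.
verdict: equivalent


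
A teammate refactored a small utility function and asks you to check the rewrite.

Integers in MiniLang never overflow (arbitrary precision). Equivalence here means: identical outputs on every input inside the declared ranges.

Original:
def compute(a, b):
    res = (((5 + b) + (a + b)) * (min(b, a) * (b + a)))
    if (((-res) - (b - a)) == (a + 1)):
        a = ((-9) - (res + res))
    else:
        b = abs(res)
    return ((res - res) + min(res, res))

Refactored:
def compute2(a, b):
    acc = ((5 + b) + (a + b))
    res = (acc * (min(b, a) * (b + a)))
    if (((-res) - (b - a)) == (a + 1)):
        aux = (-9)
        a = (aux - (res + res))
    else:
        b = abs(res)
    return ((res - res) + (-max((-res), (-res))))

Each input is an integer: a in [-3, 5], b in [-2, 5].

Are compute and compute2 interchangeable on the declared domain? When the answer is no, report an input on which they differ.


Side by side, the visible changes include: min/max/abs usage differs, statement counts differ, local variable names differ.
One worked example (a=3, b=4) — compute: res becomes 336; next (((-res) - (b - a)) == (a + 1)) evaluates to false; next b becomes 336; next final value 336; compute2: acc becomes 16; next res becomes 336; next (((-res) - (b - a)) == (a + 1)) evaluates to false; next b becomes 336; next final value 336; agreement on 336.
Every one of the 72 inputs gives matching results.
verdict: equivalent


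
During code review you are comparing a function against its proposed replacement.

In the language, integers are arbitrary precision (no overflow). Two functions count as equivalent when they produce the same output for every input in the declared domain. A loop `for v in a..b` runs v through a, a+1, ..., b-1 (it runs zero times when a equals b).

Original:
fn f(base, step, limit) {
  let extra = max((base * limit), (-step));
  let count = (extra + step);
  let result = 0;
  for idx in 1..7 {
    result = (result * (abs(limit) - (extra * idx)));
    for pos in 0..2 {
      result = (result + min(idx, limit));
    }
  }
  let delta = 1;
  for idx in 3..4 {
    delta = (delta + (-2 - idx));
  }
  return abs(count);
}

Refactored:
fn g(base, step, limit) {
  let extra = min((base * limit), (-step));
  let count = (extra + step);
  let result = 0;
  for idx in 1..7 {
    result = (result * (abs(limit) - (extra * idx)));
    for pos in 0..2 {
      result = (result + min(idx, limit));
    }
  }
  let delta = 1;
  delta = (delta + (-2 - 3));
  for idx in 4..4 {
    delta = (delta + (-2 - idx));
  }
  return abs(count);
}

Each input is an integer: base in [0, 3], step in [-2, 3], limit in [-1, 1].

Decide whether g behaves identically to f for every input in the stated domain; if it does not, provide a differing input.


base=0, step=-2, limit=-1 yields 0 from f but 2 from g.
verdict: not equivalent; witness: base=0, step=-2, limit=-1
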